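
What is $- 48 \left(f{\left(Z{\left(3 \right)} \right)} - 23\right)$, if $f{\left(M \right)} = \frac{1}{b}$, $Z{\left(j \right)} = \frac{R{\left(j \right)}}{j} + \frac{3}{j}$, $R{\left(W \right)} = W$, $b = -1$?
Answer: $1152$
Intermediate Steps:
$Z{\left(j \right)} = 1 + \frac{3}{j}$ ($Z{\left(j \right)} = \frac{j}{j} + \frac{3}{j} = 1 + \frac{3}{j}$)
$f{\left(M \right)} = -1$ ($f{\left(M \right)} = \frac{1}{-1} = -1$)
$- 48 \left(f{\left(Z{\left(3 \right)} \right)} - 23\right) = - 48 \left(-1 - 23\right) = \left(-48\right) \left(-24\right) = 1152$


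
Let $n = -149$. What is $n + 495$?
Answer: $346$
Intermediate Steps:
$n + 495 = -149 + 495 = 346$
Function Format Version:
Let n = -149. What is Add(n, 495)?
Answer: 346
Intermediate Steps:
Add(n, 495) = Add(-149, 495) = 346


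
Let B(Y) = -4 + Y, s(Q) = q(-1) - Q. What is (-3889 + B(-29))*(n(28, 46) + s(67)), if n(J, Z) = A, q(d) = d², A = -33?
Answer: 388278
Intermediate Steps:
n(J, Z) = -33
s(Q) = 1 - Q (s(Q) = (-1)² - Q = 1 - Q)
(-3889 + B(-29))*(n(28, 46) + s(67)) = (-3889 + (-4 - 29))*(-33 + (1 - 1*67)) = (-3889 - 33)*(-33 + (1 - 67)) = -3922*(-33 - 66) = -3922*(-99) = 388278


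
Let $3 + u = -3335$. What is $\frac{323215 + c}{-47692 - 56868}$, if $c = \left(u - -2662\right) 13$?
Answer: $- \frac{314427}{104560} \approx -3.0071$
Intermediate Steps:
$u = -3338$ ($u = -3 - 3335 = -3338$)
$c = -8788$ ($c = \left(-3338 - -2662\right) 13 = \left(-3338 + 2662\right) 13 = \left(-676\right) 13 = -8788$)
$\frac{323215 + c}{-47692 - 56868} = \frac{323215 - 8788}{-47692 - 56868} = \frac{314427}{-104560} = 314427 \left(- \frac{1}{104560}\right) = - \frac{314427}{104560}$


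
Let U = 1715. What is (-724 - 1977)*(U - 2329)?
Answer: 1658414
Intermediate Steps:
(-724 - 1977)*(U - 2329) = (-724 - 1977)*(1715 - 2329) = -2701*(-614) = 1658414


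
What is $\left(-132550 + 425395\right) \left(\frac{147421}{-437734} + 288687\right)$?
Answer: $\frac{37006227541226265}{437734} \approx 8.454 \cdot 10^{10}$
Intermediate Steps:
$\left(-132550 + 425395\right) \left(\frac{147421}{-437734} + 288687\right) = 292845 \left(147421 \left(- \frac{1}{437734}\right) + 288687\right) = 292845 \left(- \frac{147421}{437734} + 288687\right) = 292845 \cdot \frac{126367967837}{437734} = \frac{37006227541226265}{437734}$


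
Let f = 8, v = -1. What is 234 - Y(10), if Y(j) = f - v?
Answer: 225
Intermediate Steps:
Y(j) = 9 (Y(j) = 8 - 1*(-1) = 8 + 1 = 9)
234 - Y(10) = 234 - 1*9 = 234 - 9 = 225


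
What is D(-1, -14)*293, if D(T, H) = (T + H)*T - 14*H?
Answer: 61823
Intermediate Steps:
D(T, H) = -14*H + T*(H + T) (D(T, H) = (H + T)*T - 14*H = T*(H + T) - 14*H = -14*H + T*(H + T))
D(-1, -14)*293 = ((-1)² - 14*(-14) - 14*(-1))*293 = (1 + 196 + 14)*293 = 211*293 = 61823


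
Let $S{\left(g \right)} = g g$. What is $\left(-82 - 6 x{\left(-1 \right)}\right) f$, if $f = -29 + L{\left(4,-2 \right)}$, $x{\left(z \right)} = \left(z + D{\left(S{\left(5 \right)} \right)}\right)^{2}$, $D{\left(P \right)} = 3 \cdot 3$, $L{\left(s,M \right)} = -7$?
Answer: $16776$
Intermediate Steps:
$S{\left(g \right)} = g^{2}$
$D{\left(P \right)} = 9$
$x{\left(z \right)} = \left(9 + z\right)^{2}$ ($x{\left(z \right)} = \left(z + 9\right)^{2} = \left(9 + z\right)^{2}$)
$f = -36$ ($f = -29 - 7 = -36$)
$\left(-82 - 6 x{\left(-1 \right)}\right) f = \left(-82 - 6 \left(9 - 1\right)^{2}\right) \left(-36\right) = \left(-82 - 6 \cdot 8^{2}\right) \left(-36\right) = \left(-82 - 384\right) \left(-36\right) = \left(-466\right) \left(-36\right) = 16776$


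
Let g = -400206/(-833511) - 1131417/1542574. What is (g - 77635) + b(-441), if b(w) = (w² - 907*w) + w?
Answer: 221317308750875415/428584132438 ≈ 5.1639e+5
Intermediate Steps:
b(w) = w² - 906*w
g = -108567048281/428584132438 (g = -400206*(-1/833511) - 1131417*1/1542574 = 133402/277837 - 1131417/1542574 = -108567048281/428584132438 ≈ -0.25332)
(g - 77635) + b(-441) = (-108567048281/428584132438 - 77635) - 441*(-906 - 441) = -33273237688872411/428584132438 - 441*(-1347) = -33273237688872411/428584132438 + 594027 = 221317308750875415/428584132438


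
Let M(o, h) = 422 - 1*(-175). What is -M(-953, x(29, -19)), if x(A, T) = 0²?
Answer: -597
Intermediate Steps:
x(A, T) = 0
M(o, h) = 597 (M(o, h) = 422 + 175 = 597)
-M(-953, x(29, -19)) = -1*597 = -597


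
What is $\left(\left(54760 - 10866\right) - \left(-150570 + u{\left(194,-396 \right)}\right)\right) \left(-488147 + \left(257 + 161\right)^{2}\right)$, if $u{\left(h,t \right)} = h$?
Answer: $-60888686210$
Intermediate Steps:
$\left(\left(54760 - 10866\right) - \left(-150570 + u{\left(194,-396 \right)}\right)\right) \left(-488147 + \left(257 + 161\right)^{2}\right) = \left(\left(54760 - 10866\right) + \left(150570 - 194\right)\right) \left(-488147 + \left(257 + 161\right)^{2}\right) = \left(\left(54760 - 10866\right) + \left(150570 - 194\right)\right) \left(-488147 + 418^{2}\right) = \left(43894 + 150376\right) \left(-488147 + 174724\right) = 194270 \left(-313423\right) = -60888686210$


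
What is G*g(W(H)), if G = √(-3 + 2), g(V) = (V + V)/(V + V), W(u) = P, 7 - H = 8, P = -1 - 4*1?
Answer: I ≈ 1.0*I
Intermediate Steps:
P = -5 (P = -1 - 4 = -5)
H = -1 (H = 7 - 1*8 = 7 - 8 = -1)
W(u) = -5
g(V) = 1 (g(V) = (2*V)/((2*V)) = (2*V)*(1/(2*V)) = 1)
G = I (G = √(-1) = I ≈ 1.0*I)
G*g(W(H)) = I*1 = I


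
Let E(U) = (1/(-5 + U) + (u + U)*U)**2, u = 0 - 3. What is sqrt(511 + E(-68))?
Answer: 2*sqrt(31054697842)/73 ≈ 4828.0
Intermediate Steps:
u = -3
E(U) = (1/(-5 + U) + U*(-3 + U))**2 (E(U) = (1/(-5 + U) + (-3 + U)*U)**2 = (1/(-5 + U) + U*(-3 + U))**2)
sqrt(511 + E(-68)) = sqrt(511 + (1 + (-68)**3 - 8*(-68)**2 + 15*(-68))**2/(-5 - 68)**2) = sqrt(511 + (1 - 314432 - 8*4624 - 1020)**2/(-73)**2) = sqrt(511 + (1 - 314432 - 36992 - 1020)**2/5329) = sqrt(511 + (1/5329)*(-352443)**2) = sqrt(511 + (1/5329)*124216068249) = sqrt(511 + 124216068249/5329) = sqrt(124218791368/5329) = 2*sqrt(31054697842)/73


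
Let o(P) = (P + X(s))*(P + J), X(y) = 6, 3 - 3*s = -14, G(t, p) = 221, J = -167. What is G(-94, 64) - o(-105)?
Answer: -26707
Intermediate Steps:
s = 17/3 (s = 1 - 1/3*(-14) = 1 + 14/3 = 17/3 ≈ 5.6667)
o(P) = (-167 + P)*(6 + P) (o(P) = (P + 6)*(P - 167) = (6 + P)*(-167 + P) = (-167 + P)*(6 + P))
G(-94, 64) - o(-105) = 221 - (-1002 + (-105)**2 - 161*(-105)) = 221 - (-1002 + 11025 + 16905) = 221 - 1*26928 = 221 - 26928 = -26707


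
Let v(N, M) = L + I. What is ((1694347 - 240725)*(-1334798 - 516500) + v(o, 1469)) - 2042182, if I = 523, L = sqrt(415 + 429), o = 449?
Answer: -2691089543015 + 2*sqrt(211) ≈ -2.6911e+12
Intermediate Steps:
L = 2*sqrt(211) (L = sqrt(844) = 2*sqrt(211) ≈ 29.052)
v(N, M) = 523 + 2*sqrt(211) (v(N, M) = 2*sqrt(211) + 523 = 523 + 2*sqrt(211))
((1694347 - 240725)*(-1334798 - 516500) + v(o, 1469)) - 2042182 = ((1694347 - 240725)*(-1334798 - 516500) + (523 + 2*sqrt(211))) - 2042182 = (1453622*(-1851298) + (523 + 2*sqrt(211))) - 2042182 = (-2691087501356 + (523 + 2*sqrt(211))) - 2042182 = (-2691087500833 + 2*sqrt(211)) - 2042182 = -2691089543015 + 2*sqrt(211)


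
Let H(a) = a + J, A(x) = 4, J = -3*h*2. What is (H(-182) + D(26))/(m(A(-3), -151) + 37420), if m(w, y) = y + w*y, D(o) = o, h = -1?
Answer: -30/7333 ≈ -0.0040911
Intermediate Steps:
J = 6 (J = -3*(-1)*2 = 3*2 = 6)
H(a) = 6 + a (H(a) = a + 6 = 6 + a)
(H(-182) + D(26))/(m(A(-3), -151) + 37420) = ((6 - 182) + 26)/(-151*(1 + 4) + 37420) = (-176 + 26)/(-151*5 + 37420) = -150/(-755 + 37420) = -150/36665 = -150*1/36665 = -30/7333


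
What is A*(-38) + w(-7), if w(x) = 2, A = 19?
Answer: -720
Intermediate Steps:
A*(-38) + w(-7) = 19*(-38) + 2 = -722 + 2 = -720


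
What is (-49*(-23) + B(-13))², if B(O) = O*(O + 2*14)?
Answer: 868624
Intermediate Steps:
B(O) = O*(28 + O) (B(O) = O*(O + 28) = O*(28 + O))
(-49*(-23) + B(-13))² = (-49*(-23) - 13*(28 - 13))² = (1127 - 13*15)² = (1127 - 195)² = 932² = 868624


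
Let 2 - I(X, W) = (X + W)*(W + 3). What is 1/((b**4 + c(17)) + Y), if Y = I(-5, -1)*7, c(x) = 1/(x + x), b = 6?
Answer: 34/47397 ≈ 0.00071734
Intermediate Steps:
c(x) = 1/(2*x)
I(X, W) = 2 - (3 + W)*(W + X) (I(X, W) = 2 - (X + W)*(W + 3) = 2 - (W + X)*(3 + W) = 2 - (3 + W)*(W + X))
Y = 98 (Y = (2 - 1*(-1)**2 - 3*(-1) - 3*(-5) - 1*(-1)*(-5))*7 = (2 - 1*1 + 3 + 15 - 5)*7 = (2 - 1 + 3 + 15 - 5)*7 = 14*7 = 98)
1/((b**4 + c(17)) + Y) = 1/((6**4 + (1/2)/17) + 98) = 1/((1296 + (1/2)*(1/17)) + 98) = 1/((1296 + 1/34) + 98) = 1/(44065/34 + 98) = 1/(47397/34) = 34/47397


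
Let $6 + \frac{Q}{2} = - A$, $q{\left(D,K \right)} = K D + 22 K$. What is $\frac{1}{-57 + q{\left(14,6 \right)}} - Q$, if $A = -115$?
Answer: $- \frac{34661}{159} \approx -217.99$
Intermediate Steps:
$q{\left(D,K \right)} = 22 K + D K$ ($q{\left(D,K \right)} = D K + 22 K = 22 K + D K$)
$Q = 218$ ($Q = -12 + 2 \left(\left(-1\right) \left(-115\right)\right) = -12 + 2 \cdot 115 = -12 + 230 = 218$)
$\frac{1}{-57 + q{\left(14,6 \right)}} - Q = \frac{1}{-57 + 6 \left(22 + 14\right)} - 218 = \frac{1}{-57 + 6 \cdot 36} - 218 = \frac{1}{-57 + 216} - 218 = \frac{1}{159} - 218 = - \frac{34661}{159}$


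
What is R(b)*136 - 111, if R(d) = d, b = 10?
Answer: 1249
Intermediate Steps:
R(b)*136 - 111 = 10*136 - 111 = 1360 - 111 = 1249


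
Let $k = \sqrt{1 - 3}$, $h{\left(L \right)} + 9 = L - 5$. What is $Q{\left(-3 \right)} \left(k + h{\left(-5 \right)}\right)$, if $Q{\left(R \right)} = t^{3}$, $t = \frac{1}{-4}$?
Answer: $\frac{19}{64} - \frac{i \sqrt{2}}{64} \approx 0.29688 - 0.022097 i$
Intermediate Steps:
$t = - \frac{1}{4} \approx -0.25$
$Q{\left(R \right)} = - \frac{1}{64}$ ($Q{\left(R \right)} = \left(- \frac{1}{4}\right)^{3} = - \frac{1}{64}$)
$h{\left(L \right)} = -14 + L$ ($h{\left(L \right)} = -9 + \left(L - 5\right) = -9 + \left(-5 + L\right) = -14 + L$)
$k = i \sqrt{2}$ ($k = \sqrt{-2} = i \sqrt{2} \approx 1.4142 i$)
$Q{\left(-3 \right)} \left(k + h{\left(-5 \right)}\right) = - \frac{i \sqrt{2} - 19}{64} = - \frac{-19 + i \sqrt{2}}{64} = \frac{19}{64} - \frac{i \sqrt{2}}{64}$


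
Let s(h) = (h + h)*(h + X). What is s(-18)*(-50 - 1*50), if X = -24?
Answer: -151200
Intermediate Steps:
s(h) = 2*h*(-24 + h) (s(h) = (h + h)*(h - 24) = (2*h)*(-24 + h) = 2*h*(-24 + h))
s(-18)*(-50 - 1*50) = (2*(-18)*(-24 - 18))*(-50 - 1*50) = (2*(-18)*(-42))*(-50 - 50) = 1512*(-100) = -151200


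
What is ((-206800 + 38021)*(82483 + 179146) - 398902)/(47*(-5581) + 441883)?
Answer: -44157879893/179576 ≈ -2.4590e+5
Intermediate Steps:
((-206800 + 38021)*(82483 + 179146) - 398902)/(47*(-5581) + 441883) = (-168779*261629 - 398902)/(-262307 + 441883) = (-44157480991 - 398902)/179576 = -44157879893*1/179576 = -44157879893/179576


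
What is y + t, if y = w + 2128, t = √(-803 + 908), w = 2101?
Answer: 4229 + √105 ≈ 4239.3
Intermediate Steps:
t = √105 ≈ 10.247
y = 4229 (y = 2101 + 2128 = 4229)
y + t = 4229 + √105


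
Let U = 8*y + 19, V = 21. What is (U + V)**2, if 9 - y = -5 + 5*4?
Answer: 64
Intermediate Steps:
y = -6 (y = 9 - (-5 + 5*4) = 9 - (-5 + 20) = 9 - 1*15 = 9 - 15 = -6)
U = -29 (U = 8*(-6) + 19 = -48 + 19 = -29)
(U + V)**2 = (-29 + 21)**2 = (-8)**2 = 64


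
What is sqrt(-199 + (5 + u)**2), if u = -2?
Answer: I*sqrt(190) ≈ 13.784*I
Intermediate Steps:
sqrt(-199 + (5 + u)**2) = sqrt(-199 + (5 - 2)**2) = sqrt(-199 + 3**2) = sqrt(-199 + 9) = sqrt(-190) = I*sqrt(190)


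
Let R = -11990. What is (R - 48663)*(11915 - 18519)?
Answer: 400552412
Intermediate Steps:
(R - 48663)*(11915 - 18519) = (-11990 - 48663)*(11915 - 18519) = -60653*(-6604) = 400552412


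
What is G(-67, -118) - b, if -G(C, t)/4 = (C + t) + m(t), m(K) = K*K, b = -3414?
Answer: -51542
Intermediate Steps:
m(K) = K²
G(C, t) = -4*C - 4*t - 4*t² (G(C, t) = -4*((C + t) + t²) = -4*(C + t + t²) = -4*C - 4*t - 4*t²)
G(-67, -118) - b = (-4*(-67) - 4*(-118) - 4*(-118)²) - 1*(-3414) = (268 + 472 - 4*13924) + 3414 = (268 + 472 - 55696) + 3414 = -54956 + 3414 = -51542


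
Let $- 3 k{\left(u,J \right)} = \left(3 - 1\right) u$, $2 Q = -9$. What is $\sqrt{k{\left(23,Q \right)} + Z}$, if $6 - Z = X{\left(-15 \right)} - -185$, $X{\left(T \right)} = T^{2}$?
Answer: $\frac{i \sqrt{3774}}{3} \approx 20.478 i$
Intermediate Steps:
$Q = - \frac{9}{2}$ ($Q = \frac{1}{2} \left(-9\right) = - \frac{9}{2} \approx -4.5$)
$k{\left(u,J \right)} = - \frac{2 u}{3}$ ($k{\left(u,J \right)} = - \frac{\left(3 - 1\right) u}{3} = - \frac{2 u}{3}$)
$Z = -404$ ($Z = 6 - \left(\left(-15\right)^{2} - -185\right) = 6 - \left(225 + 185\right) = 6 - 410 = -404$)
$\sqrt{k{\left(23,Q \right)} + Z} = \sqrt{\left(- \frac{2}{3}\right) 23 - 404} = \sqrt{- \frac{46}{3} - 404} = \sqrt{- \frac{1258}{3}} = \frac{i \sqrt{3774}}{3}$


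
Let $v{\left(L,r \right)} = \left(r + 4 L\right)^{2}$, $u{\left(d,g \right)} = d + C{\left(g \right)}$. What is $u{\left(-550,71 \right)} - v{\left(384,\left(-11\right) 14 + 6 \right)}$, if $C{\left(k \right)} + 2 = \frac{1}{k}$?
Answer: $- \frac{136823815}{71} \approx -1.9271 \cdot 10^{6}$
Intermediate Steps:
$C{\left(k \right)} = -2 + \frac{1}{k}$
$u{\left(d,g \right)} = -2 + d + \frac{1}{g}$ ($u{\left(d,g \right)} = d - \left(2 - \frac{1}{g}\right) = -2 + d + \frac{1}{g}$)
$u{\left(-550,71 \right)} - v{\left(384,\left(-11\right) 14 + 6 \right)} = \left(-2 - 550 + \frac{1}{71}\right) - \left(\left(\left(-11\right) 14 + 6\right) + 4 \cdot 384\right)^{2} = \left(-2 - 550 + \frac{1}{71}\right) - \left(\left(-154 + 6\right) + 1536\right)^{2} = - \frac{39191}{71} - \left(-148 + 1536\right)^{2} = - \frac{39191}{71} - 1388^{2} = - \frac{39191}{71} - 1926544 = - \frac{136823815}{71}$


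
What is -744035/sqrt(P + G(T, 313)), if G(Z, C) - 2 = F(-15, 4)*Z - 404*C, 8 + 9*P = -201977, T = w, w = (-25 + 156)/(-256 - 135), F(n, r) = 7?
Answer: 2232105*I*sqrt(204869117758)/523961938 ≈ 1928.2*I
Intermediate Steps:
w = -131/391 (w = 131/(-391) = 131*(-1/391) = -131/391 ≈ -0.33504)
T = -131/391 ≈ -0.33504
P = -201985/9 (P = -8/9 + (1/9)*(-201977) = -8/9 - 201977/9 = -201985/9 ≈ -22443.)
G(Z, C) = 2 - 404*C + 7*Z (G(Z, C) = 2 + (7*Z - 404*C) = 2 + (-404*C + 7*Z) = 2 - 404*C + 7*Z)
-744035/sqrt(P + G(T, 313)) = -744035/sqrt(-201985/9 + (2 - 404*313 + 7*(-131/391))) = -744035/sqrt(-201985/9 + (2 - 126452 - 917/391)) = -744035/sqrt(-201985/9 - 49442867/391) = -744035*(-3*I*sqrt(204869117758)/523961938) = -(-2232105)*I*sqrt(204869117758)/523961938 = 2232105*I*sqrt(204869117758)/523961938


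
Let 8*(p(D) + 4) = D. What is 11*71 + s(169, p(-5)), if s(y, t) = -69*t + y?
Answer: 10153/8 ≈ 1269.1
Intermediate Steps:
p(D) = -4 + D/8
s(y, t) = y - 69*t
11*71 + s(169, p(-5)) = 11*71 + (169 - 69*(-4 + (⅛)*(-5))) = 781 + (169 - 69*(-4 - 5/8)) = 781 + (169 - 69*(-37/8)) = 781 + (169 + 2553/8) = 781 + 3905/8 = 10153/8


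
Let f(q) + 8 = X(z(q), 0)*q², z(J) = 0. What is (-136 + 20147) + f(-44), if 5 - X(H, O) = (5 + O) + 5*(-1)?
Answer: 29683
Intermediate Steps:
X(H, O) = 5 - O (X(H, O) = 5 - ((5 + O) + 5*(-1)) = 5 - ((5 + O) - 5) = 5 - O)
f(q) = -8 + 5*q² (f(q) = -8 + (5 - 1*0)*q² = -8 + (5 + 0)*q² = -8 + 5*q²)
(-136 + 20147) + f(-44) = (-136 + 20147) + (-8 + 5*(-44)²) = 20011 + (-8 + 5*1936) = 20011 + (-8 + 9680) = 20011 + 9672 = 29683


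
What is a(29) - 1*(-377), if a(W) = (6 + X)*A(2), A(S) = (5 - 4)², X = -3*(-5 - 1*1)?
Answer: 401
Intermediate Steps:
X = 18 (X = -3*(-5 - 1) = -3*(-6) = 18)
A(S) = 1 (A(S) = 1² = 1)
a(W) = 24 (a(W) = (6 + 18)*1 = 24*1 = 24)
a(29) - 1*(-377) = 24 - 1*(-377) = 24 + 377 = 401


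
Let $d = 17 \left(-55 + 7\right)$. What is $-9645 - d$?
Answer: $-8829$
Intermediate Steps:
$d = -816$ ($d = 17 \left(-48\right) = -816$)
$-9645 - d = -9645 - -816 = -9645 + 816 = -8829$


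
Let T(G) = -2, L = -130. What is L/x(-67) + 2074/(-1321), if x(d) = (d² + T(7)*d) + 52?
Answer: -1973536/1235135 ≈ -1.5978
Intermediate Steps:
x(d) = 52 + d² - 2*d (x(d) = (d² - 2*d) + 52 = 52 + d² - 2*d)
L/x(-67) + 2074/(-1321) = -130/(52 + (-67)² - 2*(-67)) + 2074/(-1321) = -130/(52 + 4489 + 134) + 2074*(-1/1321) = -130/4675 - 2074/1321 = -130*1/4675 - 2074/1321 = -26/935 - 2074/1321 = -1973536/1235135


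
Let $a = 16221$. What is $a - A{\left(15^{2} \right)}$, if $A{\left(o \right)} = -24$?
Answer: $16245$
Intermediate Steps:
$a - A{\left(15^{2} \right)} = 16221 - -24 = 16221 + 24 = 16245$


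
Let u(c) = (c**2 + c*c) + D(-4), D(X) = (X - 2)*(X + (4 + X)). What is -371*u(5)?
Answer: -27454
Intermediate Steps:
D(X) = (-2 + X)*(4 + 2*X)
u(c) = 24 + 2*c**2 (u(c) = (c**2 + c*c) + (-8 + 2*(-4)**2) = (c**2 + c**2) + (-8 + 2*16) = 2*c**2 + (-8 + 32) = 2*c**2 + 24 = 24 + 2*c**2)
-371*u(5) = -371*(24 + 2*5**2) = -371*(24 + 2*25) = -371*(24 + 50) = -371*74 = -27454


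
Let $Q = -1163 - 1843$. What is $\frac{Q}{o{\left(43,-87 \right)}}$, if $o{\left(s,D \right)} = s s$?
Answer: $- \frac{3006}{1849} \approx -1.6257$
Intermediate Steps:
$o{\left(s,D \right)} = s^{2}$
$Q = -3006$
$\frac{Q}{o{\left(43,-87 \right)}} = - \frac{3006}{43^{2}} = - \frac{3006}{1849}$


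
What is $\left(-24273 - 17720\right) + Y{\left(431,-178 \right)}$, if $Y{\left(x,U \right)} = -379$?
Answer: $-42372$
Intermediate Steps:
$\left(-24273 - 17720\right) + Y{\left(431,-178 \right)} = \left(-24273 - 17720\right) - 379 = -41993 - 379 = -42372$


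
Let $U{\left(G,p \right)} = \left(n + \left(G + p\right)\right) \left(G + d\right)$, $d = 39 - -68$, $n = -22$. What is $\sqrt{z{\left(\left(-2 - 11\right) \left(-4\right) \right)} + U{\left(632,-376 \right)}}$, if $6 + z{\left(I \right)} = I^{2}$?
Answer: $2 \sqrt{43906} \approx 419.08$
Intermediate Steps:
$d = 107$ ($d = 39 + 68 = 107$)
$U{\left(G,p \right)} = \left(107 + G\right) \left(-22 + G + p\right)$ ($U{\left(G,p \right)} = \left(-22 + \left(G + p\right)\right) \left(G + 107\right) = \left(-22 + G + p\right) \left(107 + G\right) = \left(107 + G\right) \left(-22 + G + p\right)$)
$z{\left(I \right)} = -6 + I^{2}$
$\sqrt{z{\left(\left(-2 - 11\right) \left(-4\right) \right)} + U{\left(632,-376 \right)}} = \sqrt{\left(-6 + \left(\left(-2 - 11\right) \left(-4\right)\right)^{2}\right) + \left(-2354 + 632^{2} + 85 \cdot 632 + 107 \left(-376\right) + 632 \left(-376\right)\right)} = \sqrt{\left(-6 + \left(\left(-13\right) \left(-4\right)\right)^{2}\right) - -172926} = \sqrt{\left(-6 + 52^{2}\right) + 172926} = \sqrt{\left(-6 + 2704\right) + 172926} = \sqrt{2698 + 172926} = \sqrt{175624} = 2 \sqrt{43906}$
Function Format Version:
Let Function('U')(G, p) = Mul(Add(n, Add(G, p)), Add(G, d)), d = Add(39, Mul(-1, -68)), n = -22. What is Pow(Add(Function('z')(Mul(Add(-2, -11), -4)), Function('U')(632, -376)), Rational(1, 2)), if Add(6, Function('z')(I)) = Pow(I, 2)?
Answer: Mul(2, Pow(43906, Rational(1, 2))) ≈ 419.08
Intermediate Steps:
d = 107 (d = Add(39, 68) = 107)
Function('U')(G, p) = Mul(Add(107, G), Add(-22, G, p)) (Function('U')(G, p) = Mul(Add(-22, Add(G, p)), Add(G, 107)) = Mul(Add(-22, G, p), Add(107, G)) = Mul(Add(107, G), Add(-22, G, p)))
Function('z')(I) = Add(-6, Pow(I, 2))
Pow(Add(Function('z')(Mul(Add(-2, -11), -4)), Function('U')(632, -376)), Rational(1, 2)) = Pow(Add(Add(-6, Pow(Mul(Add(-2, -11), -4), 2)), Add(-2354, Pow(632, 2), Mul(85, 632), Mul(107, -376), Mul(632, -376))), Rational(1, 2)) = Pow(Add(Add(-6, Pow(Mul(-13, -4), 2)), Add(-2354, 399424, 53720, -40232, -237632)), Rational(1, 2)) = Pow(Add(Add(-6, Pow(52, 2)), 172926), Rational(1, 2)) = Pow(Add(Add(-6, 2704), 172926), Rational(1, 2)) = Pow(Add(2698, 172926), Rational(1, 2)) = Pow(175624, Rational(1, 2)) = Mul(2, Pow(43906, Rational(1, 2)))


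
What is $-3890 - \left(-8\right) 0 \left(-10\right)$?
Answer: $-3890$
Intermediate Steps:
$-3890 - \left(-8\right) 0 \left(-10\right) = -3890 - 0 \left(-10\right) = -3890 - 0 = -3890 + 0 = -3890$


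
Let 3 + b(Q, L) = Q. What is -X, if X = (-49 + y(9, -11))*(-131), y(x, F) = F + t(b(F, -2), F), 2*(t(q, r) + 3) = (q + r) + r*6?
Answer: -28427/2 ≈ -14214.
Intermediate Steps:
b(Q, L) = -3 + Q
t(q, r) = -3 + q/2 + 7*r/2 (t(q, r) = -3 + ((q + r) + r*6)/2 = -3 + ((q + r) + 6*r)/2 = -3 + (q + 7*r)/2 = -3 + (q/2 + 7*r/2) = -3 + q/2 + 7*r/2)
y(x, F) = -9/2 + 5*F (y(x, F) = F + (-3 + (-3 + F)/2 + 7*F/2) = F + (-3 + (-3/2 + F/2) + 7*F/2) = F + (-9/2 + 4*F) = -9/2 + 5*F)
X = 28427/2 (X = (-49 + (-9/2 + 5*(-11)))*(-131) = (-49 + (-9/2 - 55))*(-131) = (-49 - 119/2)*(-131) = -217/2*(-131) = 28427/2 ≈ 14214.)
-X = -1*28427/2 = -28427/2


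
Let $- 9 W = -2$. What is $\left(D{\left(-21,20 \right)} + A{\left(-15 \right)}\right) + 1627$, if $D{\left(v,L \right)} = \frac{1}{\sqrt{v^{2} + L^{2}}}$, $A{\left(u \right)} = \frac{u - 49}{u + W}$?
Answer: $\frac{6292176}{3857} \approx 1631.4$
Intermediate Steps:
$W = \frac{2}{9}$ ($W = \left(- \frac{1}{9}\right) \left(-2\right) = \frac{2}{9} \approx 0.22222$)
$A{\left(u \right)} = \frac{-49 + u}{\frac{2}{9} + u}$ ($A{\left(u \right)} = \frac{u - 49}{u + \frac{2}{9}} = \frac{-49 + u}{\frac{2}{9} + u}$)
$D{\left(v,L \right)} = \frac{1}{\sqrt{L^{2} + v^{2}}}$
$\left(D{\left(-21,20 \right)} + A{\left(-15 \right)}\right) + 1627 = \left(\frac{1}{\sqrt{20^{2} + \left(-21\right)^{2}}} + \frac{9 \left(-49 - 15\right)}{2 + 9 \left(-15\right)}\right) + 1627 = \left(\frac{1}{\sqrt{400 + 441}} + 9 \frac{1}{2 - 135} \left(-64\right)\right) + 1627 = \left(\frac{1}{\sqrt{841}} + 9 \frac{1}{-133} \left(-64\right)\right) + 1627 = \left(\frac{1}{29} + 9 \left(- \frac{1}{133}\right) \left(-64\right)\right) + 1627 = \left(\frac{1}{29} + \frac{576}{133}\right) + 1627 = \frac{16837}{3857} + 1627 = \frac{6292176}{3857}$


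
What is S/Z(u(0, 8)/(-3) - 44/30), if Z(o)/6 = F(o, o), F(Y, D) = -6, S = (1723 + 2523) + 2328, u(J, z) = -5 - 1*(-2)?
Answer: -3287/18 ≈ -182.61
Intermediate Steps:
u(J, z) = -3 (u(J, z) = -5 + 2 = -3)
S = 6574 (S = 4246 + 2328 = 6574)
Z(o) = -36 (Z(o) = 6*(-6) = -36)
S/Z(u(0, 8)/(-3) - 44/30) = 6574/(-36) = 6574*(-1/36) = -3287/18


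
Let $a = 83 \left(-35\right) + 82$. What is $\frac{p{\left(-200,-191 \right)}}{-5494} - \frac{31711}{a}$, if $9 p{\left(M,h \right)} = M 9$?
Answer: $\frac{87392417}{7754781} \approx 11.269$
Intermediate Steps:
$p{\left(M,h \right)} = M$ ($p{\left(M,h \right)} = \frac{M 9}{9} = \frac{9 M}{9} = M$)
$a = -2823$ ($a = -2905 + 82 = -2823$)
$\frac{p{\left(-200,-191 \right)}}{-5494} - \frac{31711}{a} = - \frac{200}{-5494} - \frac{31711}{-2823} = \left(-200\right) \left(- \frac{1}{5494}\right) - - \frac{31711}{2823} = \frac{100}{2747} + \frac{31711}{2823} = \frac{87392417}{7754781}$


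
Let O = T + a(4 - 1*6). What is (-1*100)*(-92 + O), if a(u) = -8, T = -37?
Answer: 13700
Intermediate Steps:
O = -45 (O = -37 - 8 = -45)
(-1*100)*(-92 + O) = (-1*100)*(-92 - 45) = -100*(-137) = 13700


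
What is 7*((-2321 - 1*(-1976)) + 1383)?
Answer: 7266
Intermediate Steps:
7*((-2321 - 1*(-1976)) + 1383) = 7*((-2321 + 1976) + 1383) = 7*(-345 + 1383) = 7*1038 = 7266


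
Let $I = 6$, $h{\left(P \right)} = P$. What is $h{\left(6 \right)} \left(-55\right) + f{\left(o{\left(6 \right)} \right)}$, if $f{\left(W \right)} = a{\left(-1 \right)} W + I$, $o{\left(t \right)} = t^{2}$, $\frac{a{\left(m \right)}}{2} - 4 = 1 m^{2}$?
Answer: $36$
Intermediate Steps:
$a{\left(m \right)} = 8 + 2 m^{2}$ ($a{\left(m \right)} = 8 + 2 \cdot 1 m^{2} = 8 + 2 m^{2}$)
$f{\left(W \right)} = 6 + 10 W$ ($f{\left(W \right)} = \left(8 + 2 \left(-1\right)^{2}\right) W + 6 = \left(8 + 2 \cdot 1\right) W + 6 = \left(8 + 2\right) W + 6 = 10 W + 6 = 6 + 10 W$)
$h{\left(6 \right)} \left(-55\right) + f{\left(o{\left(6 \right)} \right)} = 6 \left(-55\right) + \left(6 + 10 \cdot 6^{2}\right) = -330 + \left(6 + 10 \cdot 36\right) = -330 + \left(6 + 360\right) = -330 + 366 = 36$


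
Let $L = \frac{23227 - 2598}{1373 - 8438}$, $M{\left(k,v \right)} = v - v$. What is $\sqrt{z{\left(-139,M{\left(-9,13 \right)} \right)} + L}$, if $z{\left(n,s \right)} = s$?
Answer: $\frac{7 i \sqrt{330485}}{2355} \approx 1.7088 i$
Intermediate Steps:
$M{\left(k,v \right)} = 0$
$L = - \frac{20629}{7065}$ ($L = \frac{20629}{-7065} = 20629 \left(- \frac{1}{7065}\right) = - \frac{20629}{7065} \approx -2.9199$)
$\sqrt{z{\left(-139,M{\left(-9,13 \right)} \right)} + L} = \sqrt{0 - \frac{20629}{7065}} = \sqrt{- \frac{20629}{7065}} = \frac{7 i \sqrt{330485}}{2355}$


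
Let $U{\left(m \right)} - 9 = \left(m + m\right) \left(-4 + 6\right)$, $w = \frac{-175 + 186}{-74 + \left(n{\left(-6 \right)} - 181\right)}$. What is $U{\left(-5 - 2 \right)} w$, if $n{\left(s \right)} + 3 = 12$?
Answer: $\frac{209}{246} \approx 0.84959$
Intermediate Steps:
$n{\left(s \right)} = 9$ ($n{\left(s \right)} = -3 + 12 = 9$)
$w = - \frac{11}{246}$ ($w = \frac{-175 + 186}{-74 + \left(9 - 181\right)} = \frac{11}{-74 - 172} = \frac{11}{-246} = 11 \left(- \frac{1}{246}\right) = - \frac{11}{246} \approx -0.044715$)
$U{\left(m \right)} = 9 + 4 m$ ($U{\left(m \right)} = 9 + \left(m + m\right) \left(-4 + 6\right) = 9 + 2 m 2 = 9 + 4 m$)
$U{\left(-5 - 2 \right)} w = \left(9 + 4 \left(-5 - 2\right)\right) \left(- \frac{11}{246}\right) = \left(9 + 4 \left(-7\right)\right) \left(- \frac{11}{246}\right) = \left(9 - 28\right) \left(- \frac{11}{246}\right) = \left(-19\right) \left(- \frac{11}{246}\right) = \frac{209}{246}$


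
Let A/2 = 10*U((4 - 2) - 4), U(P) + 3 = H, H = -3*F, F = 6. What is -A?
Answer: 420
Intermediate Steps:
H = -18 (H = -3*6 = -18)
U(P) = -21 (U(P) = -3 - 18 = -21)
A = -420 (A = 2*(10*(-21)) = 2*(-210) = -420)
-A = -1*(-420) = 420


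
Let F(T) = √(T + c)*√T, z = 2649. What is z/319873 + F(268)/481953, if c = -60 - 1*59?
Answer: 2649/319873 + 2*√9983/481953 ≈ 0.0086960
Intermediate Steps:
c = -119 (c = -60 - 59 = -119)
F(T) = √T*√(-119 + T) (F(T) = √(T - 119)*√T = √(-119 + T)*√T = √T*√(-119 + T))
z/319873 + F(268)/481953 = 2649/319873 + (√268*√(-119 + 268))/481953 = 2649*(1/319873) + ((2*√67)*√149)*(1/481953) = 2649/319873 + (2*√9983)*(1/481953) = 2649/319873 + 2*√9983/481953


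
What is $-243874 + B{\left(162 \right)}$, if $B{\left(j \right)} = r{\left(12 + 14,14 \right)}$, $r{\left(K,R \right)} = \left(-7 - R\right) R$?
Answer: $-244168$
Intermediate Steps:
$r{\left(K,R \right)} = R \left(-7 - R\right)$
$B{\left(j \right)} = -294$ ($B{\left(j \right)} = \left(-1\right) 14 \left(7 + 14\right) = \left(-1\right) 14 \cdot 21 = -294$)
$-243874 + B{\left(162 \right)} = -243874 - 294 = -244168$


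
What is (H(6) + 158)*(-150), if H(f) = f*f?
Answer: -29100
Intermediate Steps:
H(f) = f**2
(H(6) + 158)*(-150) = (6**2 + 158)*(-150) = (36 + 158)*(-150) = 194*(-150) = -29100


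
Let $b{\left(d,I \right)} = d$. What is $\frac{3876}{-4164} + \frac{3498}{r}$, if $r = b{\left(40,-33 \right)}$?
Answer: $\frac{600443}{6940} \approx 86.519$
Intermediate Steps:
$r = 40$
$\frac{3876}{-4164} + \frac{3498}{r} = \frac{3876}{-4164} + \frac{3498}{40} = 3876 \left(- \frac{1}{4164}\right) + 3498 \cdot \frac{1}{40} = - \frac{323}{347} + \frac{1749}{20} = \frac{600443}{6940}$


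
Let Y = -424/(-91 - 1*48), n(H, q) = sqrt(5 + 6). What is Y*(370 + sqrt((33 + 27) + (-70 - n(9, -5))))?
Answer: 156880/139 + 424*sqrt(-10 - sqrt(11))/139 ≈ 1128.6 + 11.131*I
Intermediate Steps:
n(H, q) = sqrt(11)
Y = 424/139 (Y = -424/(-91 - 48) = -424/(-139) = -424*(-1/139) = 424/139 ≈ 3.0504)
Y*(370 + sqrt((33 + 27) + (-70 - n(9, -5)))) = 424*(370 + sqrt((33 + 27) + (-70 - sqrt(11))))/139 = 424*(370 + sqrt(60 + (-70 - sqrt(11))))/139 = 424*(370 + sqrt(-10 - sqrt(11)))/139 = 156880/139 + 424*sqrt(-10 - sqrt(11))/139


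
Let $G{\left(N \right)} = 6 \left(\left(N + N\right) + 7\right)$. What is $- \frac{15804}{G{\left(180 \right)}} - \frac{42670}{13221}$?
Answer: $- \frac{50484004}{4852107} \approx -10.405$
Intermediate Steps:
$G{\left(N \right)} = 42 + 12 N$ ($G{\left(N \right)} = 6 \left(2 N + 7\right) = 6 \left(7 + 2 N\right) = 42 + 12 N$)
$- \frac{15804}{G{\left(180 \right)}} - \frac{42670}{13221} = - \frac{15804}{42 + 12 \cdot 180} - \frac{42670}{13221} = - \frac{15804}{42 + 2160} - \frac{42670}{13221} = - \frac{15804}{2202} - \frac{42670}{13221} = \left(-15804\right) \frac{1}{2202} - \frac{42670}{13221} = - \frac{2634}{367} - \frac{42670}{13221} = - \frac{50484004}{4852107}$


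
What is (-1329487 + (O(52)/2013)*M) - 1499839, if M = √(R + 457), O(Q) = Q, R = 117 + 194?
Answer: -2829326 + 832*√3/2013 ≈ -2.8293e+6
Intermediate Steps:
R = 311
M = 16*√3 (M = √(311 + 457) = √768 = 16*√3 ≈ 27.713)
(-1329487 + (O(52)/2013)*M) - 1499839 = (-1329487 + (52/2013)*(16*√3)) - 1499839 = (-1329487 + (52*(1/2013))*(16*√3)) - 1499839 = (-1329487 + 52*(16*√3)/2013) - 1499839 = (-1329487 + 832*√3/2013) - 1499839 = -2829326 + 832*√3/2013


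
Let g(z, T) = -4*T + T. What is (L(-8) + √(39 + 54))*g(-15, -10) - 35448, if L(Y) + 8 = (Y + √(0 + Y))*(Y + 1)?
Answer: -34008 + 30*√93 - 420*I*√2 ≈ -33719.0 - 593.97*I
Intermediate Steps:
g(z, T) = -3*T
L(Y) = -8 + (1 + Y)*(Y + √Y) (L(Y) = -8 + (Y + √(0 + Y))*(Y + 1) = -8 + (Y + √Y)*(1 + Y) = -8 + (1 + Y)*(Y + √Y))
(L(-8) + √(39 + 54))*g(-15, -10) - 35448 = ((-8 - 8 + √(-8) + (-8)² + (-8)^(3/2)) + √(39 + 54))*(-3*(-10)) - 35448 = ((-8 - 8 + 2*I*√2 + 64 - 16*I*√2) + √93)*30 - 35448 = ((48 - 14*I*√2) + √93)*30 - 35448 = (48 + √93 - 14*I*√2)*30 - 35448 = (1440 + 30*√93 - 420*I*√2) - 35448 = -34008 + 30*√93 - 420*I*√2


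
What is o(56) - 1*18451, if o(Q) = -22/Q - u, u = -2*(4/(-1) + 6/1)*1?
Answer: -516527/28 ≈ -18447.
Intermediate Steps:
u = -4 (u = -2*(4*(-1) + 6*1)*1 = -2*(-4 + 6)*1 = -2*2*1 = -4*1 = -4)
o(Q) = 4 - 22/Q (o(Q) = -22/Q - 1*(-4) = -22/Q + 4 = 4 - 22/Q)
o(56) - 1*18451 = (4 - 22/56) - 1*18451 = (4 - 22*1/56) - 18451 = (4 - 11/28) - 18451 = 101/28 - 18451 = -516527/28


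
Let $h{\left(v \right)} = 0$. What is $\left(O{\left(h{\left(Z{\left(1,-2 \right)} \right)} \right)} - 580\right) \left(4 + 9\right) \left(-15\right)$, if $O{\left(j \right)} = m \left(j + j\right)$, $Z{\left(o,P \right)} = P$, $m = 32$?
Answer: $113100$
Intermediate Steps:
$O{\left(j \right)} = 64 j$ ($O{\left(j \right)} = 32 \left(j + j\right) = 32 \cdot 2 j = 64 j$)
$\left(O{\left(h{\left(Z{\left(1,-2 \right)} \right)} \right)} - 580\right) \left(4 + 9\right) \left(-15\right) = \left(64 \cdot 0 - 580\right) \left(4 + 9\right) \left(-15\right) = \left(0 - 580\right) 13 \left(-15\right) = \left(-580\right) \left(-195\right) = 113100$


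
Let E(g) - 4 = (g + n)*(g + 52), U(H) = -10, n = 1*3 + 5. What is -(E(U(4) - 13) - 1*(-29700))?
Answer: -29269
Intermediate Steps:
n = 8 (n = 3 + 5 = 8)
E(g) = 4 + (8 + g)*(52 + g) (E(g) = 4 + (g + 8)*(g + 52) = 4 + (8 + g)*(52 + g))
-(E(U(4) - 13) - 1*(-29700)) = -((420 + (-10 - 13)² + 60*(-10 - 13)) - 1*(-29700)) = -((420 + (-23)² + 60*(-23)) + 29700) = -((420 + 529 - 1380) + 29700) = -(-431 + 29700) = -1*29269 = -29269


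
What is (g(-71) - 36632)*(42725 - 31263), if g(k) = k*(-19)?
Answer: -404413746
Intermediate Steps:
g(k) = -19*k
(g(-71) - 36632)*(42725 - 31263) = (-19*(-71) - 36632)*(42725 - 31263) = (1349 - 36632)*11462 = -35283*11462 = -404413746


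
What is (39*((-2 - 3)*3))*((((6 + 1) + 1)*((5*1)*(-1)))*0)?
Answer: 0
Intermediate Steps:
(39*((-2 - 3)*3))*((((6 + 1) + 1)*((5*1)*(-1)))*0) = (39*(-5*3))*(((7 + 1)*(5*(-1)))*0) = (39*(-15))*((8*(-5))*0) = -(-23400)*0 = -585*0 = 0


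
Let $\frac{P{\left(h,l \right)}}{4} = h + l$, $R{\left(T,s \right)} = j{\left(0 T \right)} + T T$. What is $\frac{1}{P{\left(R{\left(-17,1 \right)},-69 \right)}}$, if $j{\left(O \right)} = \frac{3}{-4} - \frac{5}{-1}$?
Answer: $\frac{1}{897} \approx 0.0011148$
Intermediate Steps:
$j{\left(O \right)} = \frac{17}{4}$ ($j{\left(O \right)} = 3 \left(- \frac{1}{4}\right) - -5 = - \frac{3}{4} + 5 = \frac{17}{4}$)
$R{\left(T,s \right)} = \frac{17}{4} + T^{2}$ ($R{\left(T,s \right)} = \frac{17}{4} + T T = \frac{17}{4} + T^{2}$)
$P{\left(h,l \right)} = 4 h + 4 l$ ($P{\left(h,l \right)} = 4 \left(h + l\right) = 4 h + 4 l$)
$\frac{1}{P{\left(R{\left(-17,1 \right)},-69 \right)}} = \frac{1}{4 \left(\frac{17}{4} + \left(-17\right)^{2}\right) + 4 \left(-69\right)} = \frac{1}{4 \left(\frac{17}{4} + 289\right) - 276} = \frac{1}{4 \cdot \frac{1173}{4} - 276} = \frac{1}{1173 - 276} = \frac{1}{897}$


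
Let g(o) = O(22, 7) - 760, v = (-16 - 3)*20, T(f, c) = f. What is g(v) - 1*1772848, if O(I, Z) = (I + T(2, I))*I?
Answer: -1773080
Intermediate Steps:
O(I, Z) = I*(2 + I) (O(I, Z) = (I + 2)*I = (2 + I)*I = I*(2 + I))
v = -380 (v = -19*20 = -380)
g(o) = -232 (g(o) = 22*(2 + 22) - 760 = 22*24 - 760 = 528 - 760 = -232)
g(v) - 1*1772848 = -232 - 1*1772848 = -232 - 1772848 = -1773080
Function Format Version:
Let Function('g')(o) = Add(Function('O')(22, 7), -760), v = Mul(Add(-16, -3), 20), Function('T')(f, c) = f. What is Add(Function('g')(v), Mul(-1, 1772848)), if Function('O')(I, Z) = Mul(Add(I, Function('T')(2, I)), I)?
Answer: -1773080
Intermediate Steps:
Function('O')(I, Z) = Mul(I, Add(2, I)) (Function('O')(I, Z) = Mul(Add(I, 2), I) = Mul(Add(2, I), I) = Mul(I, Add(2, I)))
v = -380 (v = Mul(-19, 20) = -380)
Function('g')(o) = -232 (Function('g')(o) = Add(Mul(22, Add(2, 22)), -760) = Add(Mul(22, 24), -760) = Add(528, -760) = -232)
Add(Function('g')(v), Mul(-1, 1772848)) = Add(-232, Mul(-1, 1772848)) = Add(-232, -1772848) = -1773080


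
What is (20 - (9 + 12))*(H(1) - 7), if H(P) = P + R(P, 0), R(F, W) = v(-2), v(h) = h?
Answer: 8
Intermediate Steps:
R(F, W) = -2
H(P) = -2 + P (H(P) = P - 2 = -2 + P)
(20 - (9 + 12))*(H(1) - 7) = (20 - (9 + 12))*((-2 + 1) - 7) = (20 - 1*21)*(-1 - 7) = (20 - 21)*(-8) = -1*(-8) = 8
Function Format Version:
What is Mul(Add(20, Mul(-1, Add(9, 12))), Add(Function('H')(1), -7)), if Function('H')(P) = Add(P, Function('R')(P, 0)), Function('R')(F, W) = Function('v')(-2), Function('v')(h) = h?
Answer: 8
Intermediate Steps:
Function('R')(F, W) = -2
Function('H')(P) = Add(-2, P) (Function('H')(P) = Add(P, -2) = Add(-2, P))
Mul(Add(20, Mul(-1, Add(9, 12))), Add(Function('H')(1), -7)) = Mul(Add(20, Mul(-1, Add(9, 12))), Add(Add(-2, 1), -7)) = Mul(Add(20, Mul(-1, 21)), Add(-1, -7)) = Mul(Add(20, -21), -8) = Mul(-1, -8) = 8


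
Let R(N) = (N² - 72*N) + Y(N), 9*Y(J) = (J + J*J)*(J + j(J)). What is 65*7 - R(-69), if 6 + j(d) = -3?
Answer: 31390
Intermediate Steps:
j(d) = -9 (j(d) = -6 - 3 = -9)
Y(J) = (-9 + J)*(J + J²)/9 (Y(J) = ((J + J*J)*(J - 9))/9 = ((J + J²)*(-9 + J))/9 = ((-9 + J)*(J + J²))/9 = (-9 + J)*(J + J²)/9)
R(N) = N² - 72*N + N*(-9 + N² - 8*N)/9 (R(N) = (N² - 72*N) + N*(-9 + N² - 8*N)/9 = N² - 72*N + N*(-9 + N² - 8*N)/9)
65*7 - R(-69) = 65*7 - (-69)*(-657 - 69 + (-69)²)/9 = 455 - (-69)*(-657 - 69 + 4761)/9 = 455 - (-69)*4035/9 = 455 - 1*(-30935) = 455 + 30935 = 31390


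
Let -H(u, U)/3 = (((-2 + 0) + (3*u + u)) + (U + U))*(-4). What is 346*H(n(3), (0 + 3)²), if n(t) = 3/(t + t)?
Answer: 74736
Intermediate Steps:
n(t) = 3/(2*t) (n(t) = 3/((2*t)) = 3*(1/(2*t)) = 3/(2*t))
H(u, U) = -24 + 24*U + 48*u (H(u, U) = -3*(((-2 + 0) + (3*u + u)) + (U + U))*(-4) = -3*((-2 + 4*u) + 2*U)*(-4) = -3*(-2 + 2*U + 4*u)*(-4) = -3*(8 - 16*u - 8*U) = -24 + 24*U + 48*u)
346*H(n(3), (0 + 3)²) = 346*(-24 + 24*(0 + 3)² + 48*((3/2)/3)) = 346*(-24 + 24*3² + 48*((3/2)*(⅓))) = 346*(-24 + 24*9 + 48*(½)) = 346*(-24 + 216 + 24) = 346*216 = 74736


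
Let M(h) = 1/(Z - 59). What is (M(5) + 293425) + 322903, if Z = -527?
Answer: 361168207/586 ≈ 6.1633e+5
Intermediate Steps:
M(h) = -1/586 (M(h) = 1/(-527 - 59) = 1/(-586) = -1/586)
(M(5) + 293425) + 322903 = (-1/586 + 293425) + 322903 = 171947049/586 + 322903 = 361168207/586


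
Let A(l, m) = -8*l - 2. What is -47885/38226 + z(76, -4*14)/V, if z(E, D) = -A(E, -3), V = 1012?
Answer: -136640/210243 ≈ -0.64991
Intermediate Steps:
A(l, m) = -2 - 8*l
z(E, D) = 2 + 8*E (z(E, D) = -(-2 - 8*E) = 2 + 8*E)
-47885/38226 + z(76, -4*14)/V = -47885/38226 + (2 + 8*76)/1012 = -47885*1/38226 + (2 + 608)*(1/1012) = -47885/38226 + 610*(1/1012) = -47885/38226 + 305/506 = -136640/210243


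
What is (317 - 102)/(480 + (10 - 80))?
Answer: 43/82 ≈ 0.52439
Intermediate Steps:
(317 - 102)/(480 + (10 - 80)) = 215/(480 - 70) = 215/410 = 215*(1/410) = 43/82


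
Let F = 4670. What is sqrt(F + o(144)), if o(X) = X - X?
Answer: sqrt(4670) ≈ 68.337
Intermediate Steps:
o(X) = 0
sqrt(F + o(144)) = sqrt(4670 + 0) = sqrt(4670)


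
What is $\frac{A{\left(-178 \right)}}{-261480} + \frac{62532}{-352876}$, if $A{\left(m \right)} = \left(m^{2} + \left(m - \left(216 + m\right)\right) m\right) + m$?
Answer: $- \frac{1709831461}{3844584020} \approx -0.44474$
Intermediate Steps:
$A{\left(m \right)} = m^{2} - 215 m$ ($A{\left(m \right)} = \left(m^{2} - 216 m\right) + m = m^{2} - 215 m$)
$\frac{A{\left(-178 \right)}}{-261480} + \frac{62532}{-352876} = \frac{\left(-178\right) \left(-215 - 178\right)}{-261480} + \frac{62532}{-352876} = \left(-178\right) \left(-393\right) \left(- \frac{1}{261480}\right) + 62532 \left(- \frac{1}{352876}\right) = 69954 \left(- \frac{1}{261480}\right) - \frac{15633}{88219} = - \frac{11659}{43580} - \frac{15633}{88219} = - \frac{1709831461}{3844584020}$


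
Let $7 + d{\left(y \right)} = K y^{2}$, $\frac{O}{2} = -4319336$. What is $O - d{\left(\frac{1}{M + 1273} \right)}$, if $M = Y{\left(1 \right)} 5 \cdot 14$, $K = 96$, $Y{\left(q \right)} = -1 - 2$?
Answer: $- \frac{9761423651481}{1129969} \approx -8.6387 \cdot 10^{6}$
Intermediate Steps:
$Y{\left(q \right)} = -3$ ($Y{\left(q \right)} = -1 - 2 = -3$)
$O = -8638672$ ($O = 2 \left(-4319336\right) = -8638672$)
$M = -210$ ($M = \left(-3\right) 5 \cdot 14 = \left(-15\right) 14 = -210$)
$d{\left(y \right)} = -7 + 96 y^{2}$
$O - d{\left(\frac{1}{M + 1273} \right)} = -8638672 - \left(-7 + 96 \left(\frac{1}{-210 + 1273}\right)^{2}\right) = -8638672 - \left(-7 + 96 \left(\frac{1}{1063}\right)^{2}\right) = -8638672 - \left(-7 + \frac{96}{1129969}\right) = -8638672 - - \frac{7909687}{1129969} = -8638672 + \frac{7909687}{1129969} = - \frac{9761423651481}{1129969}$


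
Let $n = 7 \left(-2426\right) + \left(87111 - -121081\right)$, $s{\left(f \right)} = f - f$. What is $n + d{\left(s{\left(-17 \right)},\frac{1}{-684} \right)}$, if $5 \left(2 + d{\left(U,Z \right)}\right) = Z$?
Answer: $\frac{653931359}{3420} \approx 1.9121 \cdot 10^{5}$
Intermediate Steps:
$s{\left(f \right)} = 0$
$d{\left(U,Z \right)} = -2 + \frac{Z}{5}$
$n = 191210$ ($n = -16982 + \left(87111 + 121081\right) = -16982 + 208192 = 191210$)
$n + d{\left(s{\left(-17 \right)},\frac{1}{-684} \right)} = 191210 - \left(2 - \frac{1}{5 \left(-684\right)}\right) = 191210 + \left(-2 + \frac{1}{5} \left(- \frac{1}{684}\right)\right) = 191210 - \frac{6841}{3420} = \frac{653931359}{3420}$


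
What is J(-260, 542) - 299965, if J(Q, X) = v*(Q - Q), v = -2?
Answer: -299965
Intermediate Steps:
J(Q, X) = 0 (J(Q, X) = -2*(Q - Q) = -2*0 = 0)
J(-260, 542) - 299965 = 0 - 299965 = -299965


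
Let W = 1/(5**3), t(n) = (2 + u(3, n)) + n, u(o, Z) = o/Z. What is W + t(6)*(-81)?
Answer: -172123/250 ≈ -688.49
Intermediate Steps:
t(n) = 2 + n + 3/n (t(n) = (2 + 3/n) + n = 2 + n + 3/n)
W = 1/125 ≈ 0.0080000
W + t(6)*(-81) = 1/125 + (2 + 6 + 3/6)*(-81) = 1/125 + (2 + 6 + 3*(1/6))*(-81) = 1/125 + (2 + 6 + 1/2)*(-81) = 1/125 + (17/2)*(-81) = 1/125 - 1377/2 = -172123/250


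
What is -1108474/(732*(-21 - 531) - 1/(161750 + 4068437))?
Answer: 4689052304638/1709266279969 ≈ 2.7433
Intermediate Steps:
-1108474/(732*(-21 - 531) - 1/(161750 + 4068437)) = -1108474/(732*(-552) - 1/4230187) = -1108474/(-404064 - 1*1/4230187) = -1108474/(-404064 - 1/4230187) = -1108474/(-1709266279969/4230187) = -1108474*(-4230187/1709266279969) = 4689052304638/1709266279969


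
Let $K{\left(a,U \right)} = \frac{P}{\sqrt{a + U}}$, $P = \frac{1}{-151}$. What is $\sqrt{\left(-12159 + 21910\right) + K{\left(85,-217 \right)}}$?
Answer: $\frac{\sqrt{968480592156 + 9966 i \sqrt{33}}}{9966} \approx 98.747 + 2.9186 \cdot 10^{-6} i$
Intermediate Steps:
$P = - \frac{1}{151} \approx -0.0066225$
$K{\left(a,U \right)} = - \frac{1}{151 \sqrt{U + a}}$ ($K{\left(a,U \right)} = - \frac{1}{151 \sqrt{a + U}} = - \frac{1}{151 \sqrt{U + a}}$)
$\sqrt{\left(-12159 + 21910\right) + K{\left(85,-217 \right)}} = \sqrt{\left(-12159 + 21910\right) - \frac{1}{151 \sqrt{-217 + 85}}} = \sqrt{9751 - \frac{1}{151 \cdot 2 i \sqrt{33}}} = \sqrt{9751 - \frac{\left(- \frac{1}{66}\right) i \sqrt{33}}{151}} = \sqrt{9751 + \frac{i \sqrt{33}}{9966}}$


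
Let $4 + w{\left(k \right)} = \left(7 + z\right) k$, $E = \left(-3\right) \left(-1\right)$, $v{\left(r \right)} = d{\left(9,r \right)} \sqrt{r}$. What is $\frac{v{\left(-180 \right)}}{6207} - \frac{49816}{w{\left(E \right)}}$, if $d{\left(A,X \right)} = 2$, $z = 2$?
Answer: $- \frac{49816}{23} + \frac{4 i \sqrt{5}}{2069} \approx -2165.9 + 0.004323 i$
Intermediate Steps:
$v{\left(r \right)} = 2 \sqrt{r}$
$E = 3$
$w{\left(k \right)} = -4 + 9 k$ ($w{\left(k \right)} = -4 + \left(7 + 2\right) k = -4 + 9 k$)
$\frac{v{\left(-180 \right)}}{6207} - \frac{49816}{w{\left(E \right)}} = \frac{2 \sqrt{-180}}{6207} - \frac{49816}{-4 + 9 \cdot 3} = 2 \cdot 6 i \sqrt{5} \cdot \frac{1}{6207} - \frac{49816}{-4 + 27} = 12 i \sqrt{5} \cdot \frac{1}{6207} - \frac{49816}{23} = \frac{4 i \sqrt{5}}{2069} - \frac{49816}{23} = - \frac{49816}{23} + \frac{4 i \sqrt{5}}{2069}$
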